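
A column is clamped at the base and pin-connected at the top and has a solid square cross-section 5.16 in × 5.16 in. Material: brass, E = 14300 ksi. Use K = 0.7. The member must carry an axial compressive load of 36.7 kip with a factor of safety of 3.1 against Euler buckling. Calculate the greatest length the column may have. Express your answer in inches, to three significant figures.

L_max ≈ 387 in

I = a⁴/12 = 5.16⁴/12 = 59.08 in⁴
Required critical load P_cr = n·P = 3.1 × 36.7 = 113.8 kip = 1.138×10^5 lb
From P_cr = π²EI/(K·L)²:  L = (1/K)·√(π²EI/P_cr) = (1/0.7)·√(π²×1.43×10^7×59.08/1.138×10^5)
L = 387 in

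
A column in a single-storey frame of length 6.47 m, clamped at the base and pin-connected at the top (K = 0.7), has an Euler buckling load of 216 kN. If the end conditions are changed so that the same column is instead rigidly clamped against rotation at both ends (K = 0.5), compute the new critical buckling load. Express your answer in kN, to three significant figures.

P_cr ∝ 1/K², so P_cr,new = P_cr,old × (K_old/K_new)² = 216 × (0.7/0.5)²
= 216 × 1.960 = 423 kN

P_cr ≈ 423 kN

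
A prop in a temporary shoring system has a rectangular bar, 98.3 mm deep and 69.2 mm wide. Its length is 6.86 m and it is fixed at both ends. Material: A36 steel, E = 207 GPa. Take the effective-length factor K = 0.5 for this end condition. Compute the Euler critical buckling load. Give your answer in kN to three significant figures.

Buckling occurs about the weak axis: I_min = h·b³/12 with b = 69.2 mm (the shorter side).
I_min = 98.3×69.2³/12 = 2.715×10^6 mm⁴
I = 2.715×10^6 mm⁴ = 2.715×10^-6 m⁴
Effective length L_e = K·L = 0.5 × 6.86 = 3.430 m
P_cr = π²EI / L_e² = π² × 207×10⁹ × 2.715×10^-6 / 3.430² = 4.714×10^5 N

P_cr ≈ 471 kN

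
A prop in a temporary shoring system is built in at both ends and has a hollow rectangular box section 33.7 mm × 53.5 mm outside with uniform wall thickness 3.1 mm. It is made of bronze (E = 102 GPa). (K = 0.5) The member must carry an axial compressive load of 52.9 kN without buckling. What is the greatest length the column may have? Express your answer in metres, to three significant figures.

Inner dimensions: h_i = 53.5 − 2×3.1 = 47.30 mm, b_i = 33.7 − 2×3.1 = 27.50 mm
Weak-axis I_min = (h_o·b_o³ − h_i·b_i³)/12 with b_o = 33.7, b_i = 27.50 mm (shorter outer/inner sides).
I_min = (53.5×33.7³ − 47.30×27.50³)/12 = 8.866×10^4 mm⁴
I = 8.866×10^-8 m⁴
At the buckling limit P_cr = P = 5.290×10^4 N
From P_cr = π²EI/(K·L)²:  L = (1/K)·√(π²EI/P_cr) = (1/0.5)·√(π²×1.02×10^11×8.866×10^-8/5.290×10^4)
L = 2.60 m

L_max ≈ 2.60 m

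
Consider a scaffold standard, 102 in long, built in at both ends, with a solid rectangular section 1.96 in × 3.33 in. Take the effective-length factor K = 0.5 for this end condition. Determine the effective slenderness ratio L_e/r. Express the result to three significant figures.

For a rectangle r_min = b/√12 = 1.96/√12 = 0.5658 in
L_e = K·L = 0.5 × 102 = 51.00 in
λ = L_e / r_min = 51.000 / 0.5658 = 90.1

λ ≈ 90.1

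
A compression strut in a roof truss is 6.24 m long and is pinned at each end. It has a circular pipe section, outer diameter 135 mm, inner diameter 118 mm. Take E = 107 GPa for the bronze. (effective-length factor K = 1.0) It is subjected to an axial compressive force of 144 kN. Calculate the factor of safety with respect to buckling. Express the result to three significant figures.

d_o = 135 mm, d_i = 118 mm
I = π(d_o⁴ − d_i⁴)/64 = π(135⁴ − 118.0⁴)/64 = 6.787×10^6 mm⁴
I = 6.787×10^6 mm⁴ = 6.787×10^-6 m⁴
Effective length L_e = K·L = 1 × 6.24 = 6.240 m
P_cr = π²EI / L_e² = π² × 107×10⁹ × 6.787×10^-6 / 6.240² = 1.841×10^5 N
Factor of safety n = P_cr / P = 184.09 / 144 = 1.28

n ≈ 1.28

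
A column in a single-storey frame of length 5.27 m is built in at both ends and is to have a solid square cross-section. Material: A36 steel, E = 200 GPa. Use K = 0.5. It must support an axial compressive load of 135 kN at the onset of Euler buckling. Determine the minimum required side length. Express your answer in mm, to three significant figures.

a ≈ 48.9 mm

L_e = K·L = 0.5 × 5.27 = 2.635 m
Required I = P_cr·L_e²/(π²E) = 1.350×10^5 × 2.635² / (π² × 2.00×10^11) = 4.749×10^-7 m⁴
I_req = 4.749×10^5 mm⁴
Solid square: I = a⁴/12  ⇒  a = (12I)^(1/4) = (12×4.749×10^5)^(1/4) = 48.9 mm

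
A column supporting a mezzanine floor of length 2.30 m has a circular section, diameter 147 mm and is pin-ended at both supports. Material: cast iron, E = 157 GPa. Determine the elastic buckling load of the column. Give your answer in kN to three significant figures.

P_cr ≈ 6710 kN

I = πd⁴/64 = π×147⁴/64 = 2.292×10^7 mm⁴
I = 2.292×10^7 mm⁴ = 2.292×10^-5 m⁴
Effective length L_e = K·L = 1 × 2.30 = 2.300 m
P_cr = π²EI / L_e² = π² × 157×10⁹ × 2.292×10^-5 / 2.300² = 6.714×10^6 N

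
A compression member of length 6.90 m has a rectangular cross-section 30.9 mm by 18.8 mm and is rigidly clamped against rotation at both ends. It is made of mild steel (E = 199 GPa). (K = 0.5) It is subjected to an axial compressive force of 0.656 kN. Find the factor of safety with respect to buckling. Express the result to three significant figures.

Buckling occurs about the weak axis: I_min = h·b³/12 with b = 18.8 mm (the shorter side).
I_min = 30.9×18.8³/12 = 1.711×10^4 mm⁴
I = 1.711×10^4 mm⁴ = 1.711×10^-8 m⁴
Effective length L_e = K·L = 0.5 × 6.90 = 3.450 m
P_cr = π²EI / L_e² = π² × 199×10⁹ × 1.711×10^-8 / 3.450² = 2.823×10^3 N
Factor of safety n = P_cr / P = 2.8234 / 0.656 = 4.30

n ≈ 4.30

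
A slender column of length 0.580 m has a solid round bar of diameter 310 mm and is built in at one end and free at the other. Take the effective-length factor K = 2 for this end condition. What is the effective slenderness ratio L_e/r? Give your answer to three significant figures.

I = πd⁴/64 = π×310⁴/64 = 4.533×10^8 mm⁴
A = 7.548×10^4 mm²;  r_min = √(I/A) = √(4.533×10^8/7.548×10^4) = 77.50 mm
L_e = K·L = 2 × 0.580 m = 1.160 m = 1160.0 mm
λ = L_e / r_min = 1160.0 / 77.50 = 15.0

λ ≈ 15.0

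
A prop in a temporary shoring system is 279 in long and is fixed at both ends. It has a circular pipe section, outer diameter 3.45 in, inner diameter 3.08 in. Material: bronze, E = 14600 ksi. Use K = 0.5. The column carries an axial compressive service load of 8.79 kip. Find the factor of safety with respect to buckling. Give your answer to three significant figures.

n ≈ 2.14

d_o = 3.45 in, d_i = 3.08 in
I = π(d_o⁴ − d_i⁴)/64 = π(3.45⁴ − 3.080⁴)/64 = 2.537 in⁴
Effective length L_e = K·L = 0.5 × 279 = 139.5 in
P_cr = π²EI / L_e² = π² × 14600×10³ × 2.537 / 139.5² = 1.878×10^4 lb
Factor of safety n = P_cr / P = 18.784 / 8.79 = 2.14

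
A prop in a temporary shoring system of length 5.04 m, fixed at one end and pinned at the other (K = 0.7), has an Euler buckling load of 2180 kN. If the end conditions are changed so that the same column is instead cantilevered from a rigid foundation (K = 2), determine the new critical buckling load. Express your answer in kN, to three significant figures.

P_cr ≈ 267 kN

P_cr ∝ 1/K², so P_cr,new = P_cr,old × (K_old/K_new)² = 2180 × (0.7/2)²
= 2180 × 0.1225 = 267 kN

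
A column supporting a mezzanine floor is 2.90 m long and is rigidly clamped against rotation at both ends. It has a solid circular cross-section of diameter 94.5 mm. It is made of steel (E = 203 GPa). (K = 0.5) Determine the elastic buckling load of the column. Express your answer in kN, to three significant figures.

I = πd⁴/64 = π×94.5⁴/64 = 3.915×10^6 mm⁴
I = 3.915×10^6 mm⁴ = 3.915×10^-6 m⁴
Effective length L_e = K·L = 0.5 × 2.90 = 1.450 m
P_cr = π²EI / L_e² = π² × 203×10⁹ × 3.915×10^-6 / 1.450² = 3.730×10^6 N

P_cr ≈ 3730 kN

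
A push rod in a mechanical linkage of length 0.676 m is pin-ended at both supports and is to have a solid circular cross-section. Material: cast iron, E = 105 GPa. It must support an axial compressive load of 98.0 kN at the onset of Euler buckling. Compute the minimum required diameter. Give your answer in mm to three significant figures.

L_e = K·L = 1 × 0.676 = 0.6760 m
Required I = P_cr·L_e²/(π²E) = 9.800×10^4 × 0.6760² / (π² × 1.05×10^11) = 4.321×10^-8 m⁴
I_req = 4.321×10^4 mm⁴
Solid circle: I = πd⁴/64  ⇒  d = (64I/π)^(1/4) = (64×4.321×10^4/π)^(1/4) = 30.6 mm

d ≈ 30.6 mm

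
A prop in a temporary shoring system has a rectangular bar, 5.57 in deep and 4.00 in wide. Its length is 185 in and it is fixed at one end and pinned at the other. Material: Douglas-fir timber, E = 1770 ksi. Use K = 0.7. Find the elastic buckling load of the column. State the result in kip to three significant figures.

Buckling occurs about the weak axis: I_min = h·b³/12 with b = 4.00 in (the shorter side).
I_min = 5.57×4.00³/12 = 29.71 in⁴
Effective length L_e = K·L = 0.7 × 185 = 129.5 in
P_cr = π²EI / L_e² = π² × 1770×10³ × 29.71 / 129.5² = 3.094×10^4 lb

P_cr ≈ 30.9 kip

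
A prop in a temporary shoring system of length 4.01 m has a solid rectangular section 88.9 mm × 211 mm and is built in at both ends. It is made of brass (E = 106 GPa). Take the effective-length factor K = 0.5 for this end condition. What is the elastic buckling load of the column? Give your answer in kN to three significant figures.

P_cr ≈ 3220 kN

Buckling occurs about the weak axis: I_min = h·b³/12 with b = 88.9 mm (the shorter side).
I_min = 211×88.9³/12 = 1.235×10^7 mm⁴
I = 1.235×10^7 mm⁴ = 1.235×10^-5 m⁴
Effective length L_e = K·L = 0.5 × 4.01 = 2.005 m
P_cr = π²EI / L_e² = π² × 106×10⁹ × 1.235×10^-5 / 2.005² = 3.215×10^6 N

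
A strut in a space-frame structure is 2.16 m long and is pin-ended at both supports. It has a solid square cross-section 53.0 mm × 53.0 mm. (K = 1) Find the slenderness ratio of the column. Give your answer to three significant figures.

For a square r = a/√12 = 53.0/√12 = 15.30 mm
L_e = K·L = 1 × 2.16 m = 2.160 m = 2160.0 mm
λ = L_e / r_min = 2160.0 / 15.30 = 141

λ ≈ 141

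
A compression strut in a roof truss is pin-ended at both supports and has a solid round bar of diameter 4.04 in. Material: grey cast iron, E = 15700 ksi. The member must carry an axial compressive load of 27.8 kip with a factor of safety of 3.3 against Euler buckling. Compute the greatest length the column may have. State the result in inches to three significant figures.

I = πd⁴/64 = π×4.04⁴/64 = 13.08 in⁴
Required critical load P_cr = n·P = 3.3 × 27.8 = 91.74 kip = 9.174×10^4 lb
From P_cr = π²EI/(K·L)²:  L = (1/K)·√(π²EI/P_cr) = (1/1)·√(π²×1.57×10^7×13.08/9.174×10^4)
L = 149 in

L_max ≈ 149 in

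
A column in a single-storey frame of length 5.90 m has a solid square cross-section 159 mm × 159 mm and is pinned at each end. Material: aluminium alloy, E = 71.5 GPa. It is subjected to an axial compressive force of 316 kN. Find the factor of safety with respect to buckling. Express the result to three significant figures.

n ≈ 3.42

I = a⁴/12 = 159⁴/12 = 5.326×10^7 mm⁴
I = 5.326×10^7 mm⁴ = 5.326×10^-5 m⁴
Effective length L_e = K·L = 1 × 5.90 = 5.900 m
P_cr = π²EI / L_e² = π² × 71.5×10⁹ × 5.326×10^-5 / 5.900² = 1.080×10^6 N
Factor of safety n = P_cr / P = 1079.7 / 316 = 3.42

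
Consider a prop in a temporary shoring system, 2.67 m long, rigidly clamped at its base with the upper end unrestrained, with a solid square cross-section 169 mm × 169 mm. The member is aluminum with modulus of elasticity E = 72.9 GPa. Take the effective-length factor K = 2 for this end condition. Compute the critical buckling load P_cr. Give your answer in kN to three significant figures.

I = a⁴/12 = 169⁴/12 = 6.798×10^7 mm⁴
I = 6.798×10^7 mm⁴ = 6.798×10^-5 m⁴
Effective length L_e = K·L = 2 × 2.67 = 5.340 m
P_cr = π²EI / L_e² = π² × 72.9×10⁹ × 6.798×10^-5 / 5.340² = 1.715×10^6 N

P_cr ≈ 1720 kN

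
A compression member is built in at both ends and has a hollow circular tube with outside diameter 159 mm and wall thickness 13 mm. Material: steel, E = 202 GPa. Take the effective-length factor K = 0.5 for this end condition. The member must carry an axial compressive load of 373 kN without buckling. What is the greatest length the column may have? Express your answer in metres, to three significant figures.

Inner diameter d_i = 159 − 2×13 = 133.0 mm
I = π(d_o⁴ − d_i⁴)/64 = π(159⁴ − 133.0⁴)/64 = 1.601×10^7 mm⁴
I = 1.601×10^-5 m⁴
At the buckling limit P_cr = P = 3.730×10^5 N
From P_cr = π²EI/(K·L)²:  L = (1/K)·√(π²EI/P_cr) = (1/0.5)·√(π²×2.02×10^11×1.601×10^-5/3.730×10^5)
L = 18.5 m

L_max ≈ 18.5 m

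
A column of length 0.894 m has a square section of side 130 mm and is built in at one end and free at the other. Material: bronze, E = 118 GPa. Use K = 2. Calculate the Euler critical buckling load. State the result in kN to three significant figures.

P_cr ≈ 8670 kN

I = a⁴/12 = 130⁴/12 = 2.380×10^7 mm⁴
I = 2.380×10^7 mm⁴ = 2.380×10^-5 m⁴
Effective length L_e = K·L = 2 × 0.894 = 1.788 m
P_cr = π²EI / L_e² = π² × 118×10⁹ × 2.380×10^-5 / 1.788² = 8.670×10^6 N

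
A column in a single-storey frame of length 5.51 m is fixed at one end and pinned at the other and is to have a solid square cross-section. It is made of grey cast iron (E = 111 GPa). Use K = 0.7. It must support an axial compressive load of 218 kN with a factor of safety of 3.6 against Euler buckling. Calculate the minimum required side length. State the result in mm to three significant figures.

a ≈ 106 mm

Required P_cr = n·P = 3.6 × 218 = 784.8 kN
L_e = K·L = 0.7 × 5.51 = 3.857 m
Required I = P_cr·L_e²/(π²E) = 7.848×10^5 × 3.857² / (π² × 1.11×10^11) = 1.066×10^-5 m⁴
I_req = 1.066×10^7 mm⁴
Solid square: I = a⁴/12  ⇒  a = (12I)^(1/4) = (12×1.066×10^7)^(1/4) = 106 mm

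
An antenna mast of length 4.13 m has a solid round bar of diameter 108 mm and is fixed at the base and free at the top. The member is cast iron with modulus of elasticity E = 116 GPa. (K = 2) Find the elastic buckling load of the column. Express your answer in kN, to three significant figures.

P_cr ≈ 112 kN

I = πd⁴/64 = π×108⁴/64 = 6.678×10^6 mm⁴
I = 6.678×10^6 mm⁴ = 6.678×10^-6 m⁴
Effective length L_e = K·L = 2 × 4.13 = 8.260 m
P_cr = π²EI / L_e² = π² × 116×10⁹ × 6.678×10^-6 / 8.260² = 1.121×10^5 N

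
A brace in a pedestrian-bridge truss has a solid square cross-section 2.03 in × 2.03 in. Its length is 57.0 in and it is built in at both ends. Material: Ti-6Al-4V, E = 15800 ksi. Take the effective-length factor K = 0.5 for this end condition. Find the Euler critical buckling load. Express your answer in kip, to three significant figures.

P_cr ≈ 272 kip

I = a⁴/12 = 2.03⁴/12 = 1.415 in⁴
Effective length L_e = K·L = 0.5 × 57.0 = 28.50 in
P_cr = π²EI / L_e² = π² × 15800×10³ × 1.415 / 28.50² = 2.717×10^5 lb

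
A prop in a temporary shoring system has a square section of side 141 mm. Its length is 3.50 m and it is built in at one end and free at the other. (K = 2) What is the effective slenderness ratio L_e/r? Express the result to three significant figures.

For a square r = a/√12 = 141/√12 = 40.70 mm
L_e = K·L = 2 × 3.50 m = 7.000 m = 7000.0 mm
λ = L_e / r_min = 7000.0 / 40.70 = 172

λ ≈ 172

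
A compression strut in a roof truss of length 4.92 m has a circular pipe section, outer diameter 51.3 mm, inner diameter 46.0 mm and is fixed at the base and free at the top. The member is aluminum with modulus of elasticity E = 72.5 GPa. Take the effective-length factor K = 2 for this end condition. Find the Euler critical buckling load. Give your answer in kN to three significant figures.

d_o = 51.3 mm, d_i = 46.0 mm
I = π(d_o⁴ − d_i⁴)/64 = π(51.3⁴ − 46.00⁴)/64 = 1.202×10^5 mm⁴
I = 1.202×10^5 mm⁴ = 1.202×10^-7 m⁴
Effective length L_e = K·L = 2 × 4.92 = 9.840 m
P_cr = π²EI / L_e² = π² × 72.5×10⁹ × 1.202×10^-7 / 9.840² = 888.2 N

P_cr ≈ 0.888 kN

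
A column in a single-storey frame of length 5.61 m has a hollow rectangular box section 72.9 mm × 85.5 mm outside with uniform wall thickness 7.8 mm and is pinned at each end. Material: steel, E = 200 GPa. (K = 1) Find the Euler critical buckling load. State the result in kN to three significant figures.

Inner dimensions: h_i = 85.5 − 2×7.8 = 69.90 mm, b_i = 72.9 − 2×7.8 = 57.30 mm
Weak-axis I_min = (h_o·b_o³ − h_i·b_i³)/12 with b_o = 72.9, b_i = 57.30 mm (shorter outer/inner sides).
I_min = (85.5×72.9³ − 69.90×57.30³)/12 = 1.664×10^6 mm⁴
I = 1.664×10^6 mm⁴ = 1.664×10^-6 m⁴
Effective length L_e = K·L = 1 × 5.61 = 5.610 m
P_cr = π²EI / L_e² = π² × 200×10⁹ × 1.664×10^-6 / 5.610² = 1.044×10^5 N

P_cr ≈ 104 kN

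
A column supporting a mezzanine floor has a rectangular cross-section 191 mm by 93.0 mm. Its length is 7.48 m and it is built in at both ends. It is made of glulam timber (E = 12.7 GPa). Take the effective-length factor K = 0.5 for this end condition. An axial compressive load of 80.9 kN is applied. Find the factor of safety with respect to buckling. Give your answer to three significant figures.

n ≈ 1.42

Buckling occurs about the weak axis: I_min = h·b³/12 with b = 93.0 mm (the shorter side).
I_min = 191×93.0³/12 = 1.280×10^7 mm⁴
I = 1.280×10^7 mm⁴ = 1.280×10^-5 m⁴
Effective length L_e = K·L = 0.5 × 7.48 = 3.740 m
P_cr = π²EI / L_e² = π² × 12.7×10⁹ × 1.280×10^-5 / 3.740² = 1.147×10^5 N
Factor of safety n = P_cr / P = 114.73 / 80.9 = 1.42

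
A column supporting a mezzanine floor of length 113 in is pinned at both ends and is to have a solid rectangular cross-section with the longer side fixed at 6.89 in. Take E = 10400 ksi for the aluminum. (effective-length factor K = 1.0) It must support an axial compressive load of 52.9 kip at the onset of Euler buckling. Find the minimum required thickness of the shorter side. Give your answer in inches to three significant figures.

b ≈ 2.25 in

L_e = K·L = 1 × 113 = 113.0 in
Required I = P_cr·L_e²/(π²E) = 5.290×10^4 × 113.0² / (π² × 1.04×10^7) = 6.581 in⁴
Rectangle, weak axis: I_min = h·b³/12 with h = 6.89 in fixed  ⇒  b = (12I/h)^(1/3) = 2.25 in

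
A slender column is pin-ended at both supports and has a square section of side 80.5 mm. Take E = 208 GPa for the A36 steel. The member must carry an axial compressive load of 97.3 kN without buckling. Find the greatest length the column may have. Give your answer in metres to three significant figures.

L_max ≈ 8.59 m

I = a⁴/12 = 80.5⁴/12 = 3.499×10^6 mm⁴
I = 3.499×10^-6 m⁴
At the buckling limit P_cr = P = 9.730×10^4 N
From P_cr = π²EI/(K·L)²:  L = (1/K)·√(π²EI/P_cr) = (1/1)·√(π²×2.08×10^11×3.499×10^-6/9.730×10^4)
L = 8.59 m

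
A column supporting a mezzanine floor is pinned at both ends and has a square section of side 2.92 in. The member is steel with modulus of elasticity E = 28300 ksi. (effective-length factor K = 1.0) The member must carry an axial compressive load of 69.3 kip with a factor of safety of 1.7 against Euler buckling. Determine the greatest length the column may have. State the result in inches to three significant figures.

I = a⁴/12 = 2.92⁴/12 = 6.058 in⁴
Required critical load P_cr = n·P = 1.7 × 69.3 = 117.8 kip = 1.178×10^5 lb
From P_cr = π²EI/(K·L)²:  L = (1/K)·√(π²EI/P_cr) = (1/1)·√(π²×2.83×10^7×6.058/1.178×10^5)
L = 120 in

L_max ≈ 120 in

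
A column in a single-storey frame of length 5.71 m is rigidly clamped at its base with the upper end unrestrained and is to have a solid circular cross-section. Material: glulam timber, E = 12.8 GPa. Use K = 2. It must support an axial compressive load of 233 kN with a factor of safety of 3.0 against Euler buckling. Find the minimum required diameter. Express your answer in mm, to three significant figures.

Required P_cr = n·P = 3.0 × 233 = 699.0 kN
L_e = K·L = 2 × 5.71 = 11.42 m
Required I = P_cr·L_e²/(π²E) = 6.990×10^5 × 11.42² / (π² × 1.28×10^10) = 7.216×10^-4 m⁴
I_req = 7.216×10^8 mm⁴
Solid circle: I = πd⁴/64  ⇒  d = (64I/π)^(1/4) = (64×7.216×10^8/π)^(1/4) = 348 mm

d ≈ 348 mm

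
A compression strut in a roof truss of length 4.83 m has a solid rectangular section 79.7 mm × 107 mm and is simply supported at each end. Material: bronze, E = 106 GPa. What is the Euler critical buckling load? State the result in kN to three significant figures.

P_cr ≈ 202 kN

Buckling occurs about the weak axis: I_min = h·b³/12 with b = 79.7 mm (the shorter side).
I_min = 107×79.7³/12 = 4.514×10^6 mm⁴
I = 4.514×10^6 mm⁴ = 4.514×10^-6 m⁴
Effective length L_e = K·L = 1 × 4.83 = 4.830 m
P_cr = π²EI / L_e² = π² × 106×10⁹ × 4.514×10^-6 / 4.830² = 2.024×10^5 N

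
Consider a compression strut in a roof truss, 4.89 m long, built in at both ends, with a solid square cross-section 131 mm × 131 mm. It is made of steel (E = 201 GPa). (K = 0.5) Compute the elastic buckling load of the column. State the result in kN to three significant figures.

P_cr ≈ 8140 kN

I = a⁴/12 = 131⁴/12 = 2.454×10^7 mm⁴
I = 2.454×10^7 mm⁴ = 2.454×10^-5 m⁴
Effective length L_e = K·L = 0.5 × 4.89 = 2.445 m
P_cr = π²EI / L_e² = π² × 201×10⁹ × 2.454×10^-5 / 2.445² = 8.144×10^6 N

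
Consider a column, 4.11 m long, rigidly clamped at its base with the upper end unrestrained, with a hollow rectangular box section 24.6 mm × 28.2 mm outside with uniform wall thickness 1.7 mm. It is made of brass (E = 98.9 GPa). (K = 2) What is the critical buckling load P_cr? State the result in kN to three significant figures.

P_cr ≈ 0.221 kN

Inner dimensions: h_i = 28.2 − 2×1.7 = 24.80 mm, b_i = 24.6 − 2×1.7 = 21.20 mm
Weak-axis I_min = (h_o·b_o³ − h_i·b_i³)/12 with b_o = 24.6, b_i = 21.20 mm (shorter outer/inner sides).
I_min = (28.2×24.6³ − 24.80×21.20³)/12 = 1.529×10^4 mm⁴
I = 1.529×10^4 mm⁴ = 1.529×10^-8 m⁴
Effective length L_e = K·L = 2 × 4.11 = 8.220 m
P_cr = π²EI / L_e² = π² × 98.9×10⁹ × 1.529×10^-8 / 8.220² = 220.9 N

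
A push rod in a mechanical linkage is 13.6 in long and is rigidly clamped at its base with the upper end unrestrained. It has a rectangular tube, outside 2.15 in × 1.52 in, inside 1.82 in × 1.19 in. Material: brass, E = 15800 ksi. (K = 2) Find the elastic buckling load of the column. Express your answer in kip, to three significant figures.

P_cr ≈ 78.7 kip

Weak-axis I_min = (h_o·b_o³ − h_i·b_i³)/12 with b_o = 1.52, b_i = 1.190 in (shorter outer/inner sides).
I_min = (2.15×1.52³ − 1.820×1.190³)/12 = 0.3736 in⁴
Effective length L_e = K·L = 2 × 13.6 = 27.20 in
P_cr = π²EI / L_e² = π² × 15800×10³ × 0.3736 / 27.20² = 7.875×10^4 lb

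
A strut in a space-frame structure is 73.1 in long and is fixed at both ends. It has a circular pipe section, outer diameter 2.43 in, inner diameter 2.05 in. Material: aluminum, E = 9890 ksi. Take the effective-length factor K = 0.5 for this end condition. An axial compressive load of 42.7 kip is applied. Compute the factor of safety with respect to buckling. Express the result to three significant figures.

d_o = 2.43 in, d_i = 2.05 in
I = π(d_o⁴ − d_i⁴)/64 = π(2.43⁴ − 2.050⁴)/64 = 0.8446 in⁴
Effective length L_e = K·L = 0.5 × 73.1 = 36.55 in
P_cr = π²EI / L_e² = π² × 9890×10³ × 0.8446 / 36.55² = 6.172×10^4 lb
Factor of safety n = P_cr / P = 61.715 / 42.7 = 1.45

n ≈ 1.45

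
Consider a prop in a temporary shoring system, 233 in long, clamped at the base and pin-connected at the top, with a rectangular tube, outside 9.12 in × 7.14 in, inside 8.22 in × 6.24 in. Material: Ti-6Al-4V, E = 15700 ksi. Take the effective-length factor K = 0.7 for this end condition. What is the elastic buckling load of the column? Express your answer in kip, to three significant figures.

P_cr ≈ 642 kip

Weak-axis I_min = (h_o·b_o³ − h_i·b_i³)/12 with b_o = 7.14, b_i = 6.240 in (shorter outer/inner sides).
I_min = (9.12×7.14³ − 8.220×6.240³)/12 = 110.2 in⁴
Effective length L_e = K·L = 0.7 × 233 = 163.1 in
P_cr = π²EI / L_e² = π² × 15700×10³ × 110.2 / 163.1² = 6.419×10^5 lb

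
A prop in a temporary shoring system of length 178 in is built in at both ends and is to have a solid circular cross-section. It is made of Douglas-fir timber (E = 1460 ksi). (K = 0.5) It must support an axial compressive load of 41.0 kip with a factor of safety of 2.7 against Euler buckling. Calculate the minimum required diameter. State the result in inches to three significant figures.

Required P_cr = n·P = 2.7 × 41.0 = 110.7 kip
L_e = K·L = 0.5 × 178 = 89.00 in
Required I = P_cr·L_e²/(π²E) = 1.107×10^5 × 89.00² / (π² × 1.46×10^6) = 60.85 in⁴
Solid circle: I = πd⁴/64  ⇒  d = (64I/π)^(1/4) = (64×60.85/π)^(1/4) = 5.93 in

d ≈ 5.93 in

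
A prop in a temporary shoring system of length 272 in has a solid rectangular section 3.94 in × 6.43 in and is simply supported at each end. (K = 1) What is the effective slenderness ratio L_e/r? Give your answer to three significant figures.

For a rectangle r_min = b/√12 = 3.94/√12 = 1.137 in
L_e = K·L = 1 × 272 = 272.0 in
λ = L_e / r_min = 272.00 / 1.137 = 239

λ ≈ 239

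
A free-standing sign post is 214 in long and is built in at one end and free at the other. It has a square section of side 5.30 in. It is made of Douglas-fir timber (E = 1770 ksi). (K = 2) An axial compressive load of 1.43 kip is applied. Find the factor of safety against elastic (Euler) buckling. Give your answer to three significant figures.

I = a⁴/12 = 5.30⁴/12 = 65.75 in⁴
Effective length L_e = K·L = 2 × 214 = 428.0 in
P_cr = π²EI / L_e² = π² × 1770×10³ × 65.75 / 428.0² = 6.271×10^3 lb
Factor of safety n = P_cr / P = 6.2706 / 1.43 = 4.39

n ≈ 4.39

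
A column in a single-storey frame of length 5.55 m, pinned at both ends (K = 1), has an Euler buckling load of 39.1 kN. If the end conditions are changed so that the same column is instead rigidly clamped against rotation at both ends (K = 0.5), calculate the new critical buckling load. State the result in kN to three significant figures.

P_cr ≈ 156 kN

P_cr ∝ 1/K², so P_cr,new = P_cr,old × (K_old/K_new)² = 39.1 × (1/0.5)²
= 39.1 × 4.000 = 156 kN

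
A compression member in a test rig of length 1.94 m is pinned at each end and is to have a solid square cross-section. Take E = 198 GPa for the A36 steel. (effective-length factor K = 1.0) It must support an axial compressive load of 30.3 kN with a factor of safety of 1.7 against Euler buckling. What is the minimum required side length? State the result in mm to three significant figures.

a ≈ 33.0 mm

Required P_cr = n·P = 1.7 × 30.3 = 51.51 kN
L_e = K·L = 1 × 1.94 = 1.940 m
Required I = P_cr·L_e²/(π²E) = 5.151×10^4 × 1.940² / (π² × 1.98×10^11) = 9.920×10^-8 m⁴
I_req = 9.920×10^4 mm⁴
Solid square: I = a⁴/12  ⇒  a = (12I)^(1/4) = (12×9.920×10^4)^(1/4) = 33.0 mm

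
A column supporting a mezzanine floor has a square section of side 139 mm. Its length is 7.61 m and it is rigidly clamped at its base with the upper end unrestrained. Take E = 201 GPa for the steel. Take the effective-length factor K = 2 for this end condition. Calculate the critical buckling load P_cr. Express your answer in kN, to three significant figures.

I = a⁴/12 = 139⁴/12 = 3.111×10^7 mm⁴
I = 3.111×10^7 mm⁴ = 3.111×10^-5 m⁴
Effective length L_e = K·L = 2 × 7.61 = 15.22 m
P_cr = π²EI / L_e² = π² × 201×10⁹ × 3.111×10^-5 / 15.22² = 2.664×10^5 N

P_cr ≈ 266 kN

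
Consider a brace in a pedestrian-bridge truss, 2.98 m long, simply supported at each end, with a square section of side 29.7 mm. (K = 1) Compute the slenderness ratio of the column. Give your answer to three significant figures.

I = a⁴/12 = 29.7⁴/12 = 6.484×10^4 mm⁴
A = 882.1 mm²;  r_min = √(I/A) = √(6.484×10^4/882.1) = 8.574 mm
L_e = K·L = 1 × 2.98 m = 2.980 m = 2980.0 mm
λ = L_e / r_min = 2980.0 / 8.574 = 348

λ ≈ 348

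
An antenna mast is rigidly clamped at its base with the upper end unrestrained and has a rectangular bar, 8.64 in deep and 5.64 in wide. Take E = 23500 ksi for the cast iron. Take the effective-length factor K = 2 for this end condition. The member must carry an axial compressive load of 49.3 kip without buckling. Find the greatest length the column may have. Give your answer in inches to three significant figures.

Buckling occurs about the weak axis: I_min = h·b³/12 with b = 5.64 in (the shorter side).
I_min = 8.64×5.64³/12 = 129.2 in⁴
At the buckling limit P_cr = P = 4.930×10^4 lb
From P_cr = π²EI/(K·L)²:  L = (1/K)·√(π²EI/P_cr) = (1/2)·√(π²×2.35×10^7×129.2/4.930×10^4)
L = 390 in

L_max ≈ 390 in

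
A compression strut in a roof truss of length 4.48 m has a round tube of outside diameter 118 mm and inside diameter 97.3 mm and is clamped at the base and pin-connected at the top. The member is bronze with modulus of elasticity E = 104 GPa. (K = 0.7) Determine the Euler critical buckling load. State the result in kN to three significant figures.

P_cr ≈ 534 kN

d_o = 118 mm, d_i = 97.3 mm
I = π(d_o⁴ − d_i⁴)/64 = π(118⁴ − 97.30⁴)/64 = 5.117×10^6 mm⁴
I = 5.117×10^6 mm⁴ = 5.117×10^-6 m⁴
Effective length L_e = K·L = 0.7 × 4.48 = 3.136 m
P_cr = π²EI / L_e² = π² × 104×10⁹ × 5.117×10^-6 / 3.136² = 5.341×10^5 N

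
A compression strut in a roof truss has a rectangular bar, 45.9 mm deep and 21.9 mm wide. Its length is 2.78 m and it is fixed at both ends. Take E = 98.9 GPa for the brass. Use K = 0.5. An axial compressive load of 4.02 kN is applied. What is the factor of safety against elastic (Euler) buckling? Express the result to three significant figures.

n ≈ 5.05

Buckling occurs about the weak axis: I_min = h·b³/12 with b = 21.9 mm (the shorter side).
I_min = 45.9×21.9³/12 = 4.018×10^4 mm⁴
I = 4.018×10^4 mm⁴ = 4.018×10^-8 m⁴
Effective length L_e = K·L = 0.5 × 2.78 = 1.390 m
P_cr = π²EI / L_e² = π² × 98.9×10⁹ × 4.018×10^-8 / 1.390² = 2.030×10^4 N
Factor of safety n = P_cr / P = 20.297 / 4.02 = 5.05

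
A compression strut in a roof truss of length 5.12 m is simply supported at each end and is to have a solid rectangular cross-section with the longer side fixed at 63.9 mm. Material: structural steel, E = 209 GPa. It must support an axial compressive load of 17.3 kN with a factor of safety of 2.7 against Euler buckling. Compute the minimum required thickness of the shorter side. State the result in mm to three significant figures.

b ≈ 48.1 mm

Required P_cr = n·P = 2.7 × 17.3 = 46.71 kN
L_e = K·L = 1 × 5.12 = 5.120 m
Required I = P_cr·L_e²/(π²E) = 4.671×10^4 × 5.120² / (π² × 2.09×10^11) = 5.936×10^-7 m⁴
I_req = 5.936×10^5 mm⁴
Rectangle, weak axis: I_min = h·b³/12 with h = 63.9 mm fixed  ⇒  b = (12I/h)^(1/3) = 48.1 mm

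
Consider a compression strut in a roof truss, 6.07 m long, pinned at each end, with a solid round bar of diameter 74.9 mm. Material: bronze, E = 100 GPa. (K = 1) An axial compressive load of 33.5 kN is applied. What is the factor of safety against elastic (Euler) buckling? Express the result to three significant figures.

I = πd⁴/64 = π×74.9⁴/64 = 1.545×10^6 mm⁴
I = 1.545×10^6 mm⁴ = 1.545×10^-6 m⁴
Effective length L_e = K·L = 1 × 6.07 = 6.070 m
P_cr = π²EI / L_e² = π² × 100×10⁹ × 1.545×10^-6 / 6.070² = 4.138×10^4 N
Factor of safety n = P_cr / P = 41.383 / 33.5 = 1.24

n ≈ 1.24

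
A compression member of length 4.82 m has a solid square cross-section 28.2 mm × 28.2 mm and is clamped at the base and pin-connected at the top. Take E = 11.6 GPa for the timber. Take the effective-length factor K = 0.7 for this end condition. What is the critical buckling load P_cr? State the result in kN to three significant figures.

I = a⁴/12 = 28.2⁴/12 = 5.270×10^4 mm⁴
I = 5.270×10^4 mm⁴ = 5.270×10^-8 m⁴
Effective length L_e = K·L = 0.7 × 4.82 = 3.374 m
P_cr = π²EI / L_e² = π² × 11.6×10⁹ × 5.270×10^-8 / 3.374² = 530.0 N

P_cr ≈ 0.530 kN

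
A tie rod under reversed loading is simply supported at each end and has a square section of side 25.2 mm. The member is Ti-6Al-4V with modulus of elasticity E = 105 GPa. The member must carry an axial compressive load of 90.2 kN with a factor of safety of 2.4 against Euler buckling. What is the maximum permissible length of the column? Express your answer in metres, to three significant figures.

L_max ≈ 0.401 m

I = a⁴/12 = 25.2⁴/12 = 3.361×10^4 mm⁴
I = 3.361×10^-8 m⁴
Required critical load P_cr = n·P = 2.4 × 90.2 = 216.5 kN = 2.165×10^5 N
From P_cr = π²EI/(K·L)²:  L = (1/K)·√(π²EI/P_cr) = (1/1)·√(π²×1.05×10^11×3.361×10^-8/2.165×10^5)
L = 0.401 m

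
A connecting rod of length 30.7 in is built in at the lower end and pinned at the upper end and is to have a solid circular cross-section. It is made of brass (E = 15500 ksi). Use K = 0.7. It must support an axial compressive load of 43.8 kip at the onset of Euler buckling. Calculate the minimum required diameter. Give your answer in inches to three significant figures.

L_e = K·L = 0.7 × 30.7 = 21.49 in
Required I = P_cr·L_e²/(π²E) = 4.380×10^4 × 21.49² / (π² × 1.55×10^7) = 0.1322 in⁴
Solid circle: I = πd⁴/64  ⇒  d = (64I/π)^(1/4) = (64×0.1322/π)^(1/4) = 1.28 in

d ≈ 1.28 in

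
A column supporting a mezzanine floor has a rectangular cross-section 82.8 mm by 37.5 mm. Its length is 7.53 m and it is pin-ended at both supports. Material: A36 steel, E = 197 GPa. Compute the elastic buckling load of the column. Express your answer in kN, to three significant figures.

Buckling occurs about the weak axis: I_min = h·b³/12 with b = 37.5 mm (the shorter side).
I_min = 82.8×37.5³/12 = 3.639×10^5 mm⁴
I = 3.639×10^5 mm⁴ = 3.639×10^-7 m⁴
Effective length L_e = K·L = 1 × 7.53 = 7.530 m
P_cr = π²EI / L_e² = π² × 197×10⁹ × 3.639×10^-7 / 7.530² = 1.248×10^4 N

P_cr ≈ 12.5 kN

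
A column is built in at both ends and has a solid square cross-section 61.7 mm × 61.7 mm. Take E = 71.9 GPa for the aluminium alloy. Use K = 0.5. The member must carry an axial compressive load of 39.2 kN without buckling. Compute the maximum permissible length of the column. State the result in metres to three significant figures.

I = a⁴/12 = 61.7⁴/12 = 1.208×10^6 mm⁴
I = 1.208×10^-6 m⁴
At the buckling limit P_cr = P = 3.920×10^4 N
From P_cr = π²EI/(K·L)²:  L = (1/K)·√(π²EI/P_cr) = (1/0.5)·√(π²×7.19×10^10×1.208×10^-6/3.920×10^4)
L = 9.35 m

L_max ≈ 9.35 m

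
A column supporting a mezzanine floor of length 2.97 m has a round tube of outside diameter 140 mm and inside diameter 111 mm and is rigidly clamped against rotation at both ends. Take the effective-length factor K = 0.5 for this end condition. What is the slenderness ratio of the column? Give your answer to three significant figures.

d_o = 140 mm, d_i = 111 mm
I = π(d_o⁴ − d_i⁴)/64 = π(140⁴ − 111.0⁴)/64 = 1.141×10^7 mm⁴
A = 5.717×10^3 mm²;  r_min = √(I/A) = √(1.141×10^7/5.717×10^3) = 44.67 mm
L_e = K·L = 0.5 × 2.97 m = 1.485 m = 1485.0 mm
λ = L_e / r_min = 1485.0 / 44.67 = 33.2

λ ≈ 33.2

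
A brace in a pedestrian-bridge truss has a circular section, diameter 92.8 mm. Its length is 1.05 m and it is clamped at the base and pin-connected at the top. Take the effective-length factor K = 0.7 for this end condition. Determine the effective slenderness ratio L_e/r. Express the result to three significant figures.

I = πd⁴/64 = π×92.8⁴/64 = 3.641×10^6 mm⁴
A = 6.764×10^3 mm²;  r_min = √(I/A) = √(3.641×10^6/6.764×10^3) = 23.20 mm
L_e = K·L = 0.7 × 1.05 m = 0.7350 m = 735.00 mm
λ = L_e / r_min = 735.00 / 23.20 = 31.7

λ ≈ 31.7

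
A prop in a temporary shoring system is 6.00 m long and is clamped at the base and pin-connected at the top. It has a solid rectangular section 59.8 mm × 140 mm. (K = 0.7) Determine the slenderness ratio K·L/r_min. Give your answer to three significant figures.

λ ≈ 243

For a rectangle r_min = b/√12 = 59.8/√12 = 17.26 mm
L_e = K·L = 0.7 × 6.00 m = 4.200 m = 4200.0 mm
λ = L_e / r_min = 4200.0 / 17.26 = 243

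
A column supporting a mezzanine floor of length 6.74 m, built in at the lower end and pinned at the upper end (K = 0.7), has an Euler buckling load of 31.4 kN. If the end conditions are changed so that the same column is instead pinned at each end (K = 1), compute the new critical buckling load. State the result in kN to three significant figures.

P_cr ≈ 15.4 kN

P_cr ∝ 1/K², so P_cr,new = P_cr,old × (K_old/K_new)² = 31.4 × (0.7/1)²
= 31.4 × 0.4900 = 15.4 kN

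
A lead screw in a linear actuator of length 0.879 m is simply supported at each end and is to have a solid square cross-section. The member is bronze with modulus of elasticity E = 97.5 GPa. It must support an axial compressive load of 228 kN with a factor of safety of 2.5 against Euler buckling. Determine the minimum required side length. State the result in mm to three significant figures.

a ≈ 48.4 mm

Required P_cr = n·P = 2.5 × 228 = 570.0 kN
L_e = K·L = 1 × 0.879 = 0.8790 m
Required I = P_cr·L_e²/(π²E) = 5.700×10^5 × 0.8790² / (π² × 9.75×10^10) = 4.577×10^-7 m⁴
I_req = 4.577×10^5 mm⁴
Solid square: I = a⁴/12  ⇒  a = (12I)^(1/4) = (12×4.577×10^5)^(1/4) = 48.4 mm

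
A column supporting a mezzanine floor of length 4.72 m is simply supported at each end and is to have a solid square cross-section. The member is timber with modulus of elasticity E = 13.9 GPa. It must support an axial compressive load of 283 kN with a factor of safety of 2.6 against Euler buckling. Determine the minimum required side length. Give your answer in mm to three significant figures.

Required P_cr = n·P = 2.6 × 283 = 735.8 kN
L_e = K·L = 1 × 4.72 = 4.720 m
Required I = P_cr·L_e²/(π²E) = 7.358×10^5 × 4.720² / (π² × 1.39×10^10) = 1.195×10^-4 m⁴
I_req = 1.195×10^8 mm⁴
Solid square: I = a⁴/12  ⇒  a = (12I)^(1/4) = (12×1.195×10^8)^(1/4) = 195 mm

a ≈ 195 mm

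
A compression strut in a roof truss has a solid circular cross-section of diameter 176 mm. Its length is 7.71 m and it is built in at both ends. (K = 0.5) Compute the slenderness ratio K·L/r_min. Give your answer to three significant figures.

λ ≈ 87.6

I = πd⁴/64 = π×176⁴/64 = 4.710×10^7 mm⁴
A = 2.433×10^4 mm²;  r_min = √(I/A) = √(4.710×10^7/2.433×10^4) = 44.00 mm
L_e = K·L = 0.5 × 7.71 m = 3.855 m = 3855.0 mm
λ = L_e / r_min = 3855.0 / 44.00 = 87.6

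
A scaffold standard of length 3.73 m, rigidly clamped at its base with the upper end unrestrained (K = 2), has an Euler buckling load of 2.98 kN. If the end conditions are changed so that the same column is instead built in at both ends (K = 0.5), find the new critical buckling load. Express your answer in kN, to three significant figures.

P_cr ≈ 47.7 kN

P_cr ∝ 1/K², so P_cr,new = P_cr,old × (K_old/K_new)² = 2.98 × (2/0.5)²
= 2.98 × 16.00 = 47.7 kN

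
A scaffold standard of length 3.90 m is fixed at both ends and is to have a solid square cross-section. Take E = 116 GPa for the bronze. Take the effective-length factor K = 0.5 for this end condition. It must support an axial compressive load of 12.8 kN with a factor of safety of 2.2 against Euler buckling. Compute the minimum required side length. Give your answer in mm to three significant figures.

a ≈ 32.5 mm

Required P_cr = n·P = 2.2 × 12.8 = 28.16 kN
L_e = K·L = 0.5 × 3.90 = 1.950 m
Required I = P_cr·L_e²/(π²E) = 2.816×10^4 × 1.950² / (π² × 1.16×10^11) = 9.353×10^-8 m⁴
I_req = 9.353×10^4 mm⁴
Solid square: I = a⁴/12  ⇒  a = (12I)^(1/4) = (12×9.353×10^4)^(1/4) = 32.5 mm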